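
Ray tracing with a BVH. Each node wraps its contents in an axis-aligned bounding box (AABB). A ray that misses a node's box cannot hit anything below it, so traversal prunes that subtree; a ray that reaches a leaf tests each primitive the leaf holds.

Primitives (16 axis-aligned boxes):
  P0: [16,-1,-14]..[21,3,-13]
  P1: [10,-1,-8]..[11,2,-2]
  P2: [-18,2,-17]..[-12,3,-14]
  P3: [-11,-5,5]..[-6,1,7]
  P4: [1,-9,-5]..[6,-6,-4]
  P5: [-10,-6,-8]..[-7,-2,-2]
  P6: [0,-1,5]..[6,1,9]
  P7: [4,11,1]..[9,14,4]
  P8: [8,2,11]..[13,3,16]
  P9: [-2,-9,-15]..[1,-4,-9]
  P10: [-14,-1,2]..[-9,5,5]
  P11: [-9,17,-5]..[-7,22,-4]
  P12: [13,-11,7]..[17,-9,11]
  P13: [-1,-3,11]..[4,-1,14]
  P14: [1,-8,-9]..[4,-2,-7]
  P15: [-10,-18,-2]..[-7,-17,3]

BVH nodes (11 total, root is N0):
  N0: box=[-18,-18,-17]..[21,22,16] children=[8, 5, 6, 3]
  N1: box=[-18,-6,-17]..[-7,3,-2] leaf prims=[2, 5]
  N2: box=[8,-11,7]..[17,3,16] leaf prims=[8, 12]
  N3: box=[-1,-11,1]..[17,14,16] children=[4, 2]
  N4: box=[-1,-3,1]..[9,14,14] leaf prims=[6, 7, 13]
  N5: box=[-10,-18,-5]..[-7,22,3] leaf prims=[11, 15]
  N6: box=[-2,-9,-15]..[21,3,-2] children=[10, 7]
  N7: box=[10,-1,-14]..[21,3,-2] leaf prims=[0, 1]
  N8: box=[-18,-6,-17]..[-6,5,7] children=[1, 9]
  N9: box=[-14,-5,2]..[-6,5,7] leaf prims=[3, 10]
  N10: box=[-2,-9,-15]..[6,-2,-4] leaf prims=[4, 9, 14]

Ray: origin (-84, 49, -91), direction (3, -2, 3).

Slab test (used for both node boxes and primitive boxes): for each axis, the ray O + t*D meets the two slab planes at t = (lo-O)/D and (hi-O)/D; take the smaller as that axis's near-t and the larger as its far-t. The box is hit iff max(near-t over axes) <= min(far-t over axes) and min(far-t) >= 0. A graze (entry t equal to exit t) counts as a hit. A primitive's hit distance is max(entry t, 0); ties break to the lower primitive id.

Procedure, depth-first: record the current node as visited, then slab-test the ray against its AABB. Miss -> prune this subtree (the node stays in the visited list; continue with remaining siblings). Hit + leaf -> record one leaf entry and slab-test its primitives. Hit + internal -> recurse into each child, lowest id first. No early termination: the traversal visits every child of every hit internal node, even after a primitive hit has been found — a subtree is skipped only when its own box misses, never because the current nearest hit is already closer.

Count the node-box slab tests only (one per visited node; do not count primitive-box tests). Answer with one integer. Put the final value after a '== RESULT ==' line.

Traverse from the root:
N0 x:[22,35] y:[27/2,67/2] z:[74/3,107/3] -> hit [74/3,67/2], descend [3, 5, 6, 8]
  N3 x:[83/3,101/3] y:[35/2,30] z:[92/3,107/3] -> miss, prune
  N5 x:[74/3,77/3] y:[27/2,67/2] z:[86/3,94/3] -> miss, prune
  N6 x:[82/3,35] y:[23,29] z:[76/3,89/3] -> hit [82/3,29], descend [7, 10]
    N7 x:[94/3,35] y:[23,25] z:[77/3,89/3] -> miss, prune
    N10 x:[82/3,30] y:[51/2,29] z:[76/3,29] -> hit [82/3,29] leaf, test {P4@t=86/3, P9@t=82/3, P14(miss)}
  N8 x:[22,26] y:[22,55/2] z:[74/3,98/3] -> hit [74/3,26], descend [1, 9]
    N1 x:[22,77/3] y:[23,55/2] z:[74/3,89/3] -> hit [74/3,77/3] leaf, test {P2(miss), P5(miss)}
    N9 x:[70/3,26] y:[22,27] z:[31,98/3] -> miss, prune

9 AABB tests over nodes [0, 3, 5, 6, 7, 10, 8, 1, 9]; 2 leaves entered; closest P9.

== RESULT ==
9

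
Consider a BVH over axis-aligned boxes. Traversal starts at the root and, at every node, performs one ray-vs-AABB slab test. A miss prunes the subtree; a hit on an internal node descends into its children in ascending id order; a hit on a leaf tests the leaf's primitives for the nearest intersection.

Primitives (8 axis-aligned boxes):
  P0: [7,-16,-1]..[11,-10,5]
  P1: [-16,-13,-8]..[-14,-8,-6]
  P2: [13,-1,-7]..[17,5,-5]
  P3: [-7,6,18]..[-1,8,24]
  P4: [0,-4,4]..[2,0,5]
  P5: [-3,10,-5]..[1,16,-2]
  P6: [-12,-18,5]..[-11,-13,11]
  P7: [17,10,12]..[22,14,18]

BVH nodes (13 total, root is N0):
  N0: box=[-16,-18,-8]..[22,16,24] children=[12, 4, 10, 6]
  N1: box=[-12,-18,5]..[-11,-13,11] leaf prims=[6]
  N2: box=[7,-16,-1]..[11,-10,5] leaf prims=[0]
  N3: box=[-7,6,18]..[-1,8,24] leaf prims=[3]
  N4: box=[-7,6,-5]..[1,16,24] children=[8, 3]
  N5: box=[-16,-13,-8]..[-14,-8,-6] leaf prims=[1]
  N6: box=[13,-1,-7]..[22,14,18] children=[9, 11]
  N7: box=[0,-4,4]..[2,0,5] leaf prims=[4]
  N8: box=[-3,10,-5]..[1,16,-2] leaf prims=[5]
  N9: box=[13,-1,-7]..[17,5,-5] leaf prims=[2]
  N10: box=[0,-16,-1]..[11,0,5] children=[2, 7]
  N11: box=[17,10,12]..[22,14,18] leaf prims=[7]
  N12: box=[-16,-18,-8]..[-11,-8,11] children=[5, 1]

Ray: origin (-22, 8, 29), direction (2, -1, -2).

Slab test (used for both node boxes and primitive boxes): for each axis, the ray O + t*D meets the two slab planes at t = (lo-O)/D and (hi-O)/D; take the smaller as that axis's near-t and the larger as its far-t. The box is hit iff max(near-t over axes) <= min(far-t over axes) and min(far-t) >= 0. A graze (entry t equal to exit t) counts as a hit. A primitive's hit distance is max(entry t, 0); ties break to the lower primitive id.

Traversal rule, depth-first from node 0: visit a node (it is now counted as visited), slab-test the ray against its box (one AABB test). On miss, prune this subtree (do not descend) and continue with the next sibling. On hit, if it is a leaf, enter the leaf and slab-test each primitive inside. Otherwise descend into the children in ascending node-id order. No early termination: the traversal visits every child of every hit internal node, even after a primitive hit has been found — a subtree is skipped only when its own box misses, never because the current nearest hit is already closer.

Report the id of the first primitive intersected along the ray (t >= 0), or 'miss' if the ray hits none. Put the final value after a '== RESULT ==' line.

Traverse from the root:
N0 x:[3,22] y:[-8,26] z:[5/2,37/2] -> hit [3,37/2], descend [4, 6, 10, 12]
  N4 x:[15/2,23/2] y:[-8,2] z:[5/2,17] -> miss, prune
  N6 x:[35/2,22] y:[-6,9] z:[11/2,18] -> miss, prune
  N10 x:[11,33/2] y:[8,24] z:[12,15] -> hit [12,15], descend [2, 7]
    N2 x:[29/2,33/2] y:[18,24] z:[12,15] -> miss, prune
    N7 x:[11,12] y:[8,12] z:[12,25/2] -> hit [12,12] leaf, test {P4@t=12}
  N12 x:[3,11/2] y:[16,26] z:[9,37/2] -> miss, prune

7 AABB tests over nodes [0, 4, 6, 10, 2, 7, 12]; 1 leaf entered; closest P4.

== RESULT ==
4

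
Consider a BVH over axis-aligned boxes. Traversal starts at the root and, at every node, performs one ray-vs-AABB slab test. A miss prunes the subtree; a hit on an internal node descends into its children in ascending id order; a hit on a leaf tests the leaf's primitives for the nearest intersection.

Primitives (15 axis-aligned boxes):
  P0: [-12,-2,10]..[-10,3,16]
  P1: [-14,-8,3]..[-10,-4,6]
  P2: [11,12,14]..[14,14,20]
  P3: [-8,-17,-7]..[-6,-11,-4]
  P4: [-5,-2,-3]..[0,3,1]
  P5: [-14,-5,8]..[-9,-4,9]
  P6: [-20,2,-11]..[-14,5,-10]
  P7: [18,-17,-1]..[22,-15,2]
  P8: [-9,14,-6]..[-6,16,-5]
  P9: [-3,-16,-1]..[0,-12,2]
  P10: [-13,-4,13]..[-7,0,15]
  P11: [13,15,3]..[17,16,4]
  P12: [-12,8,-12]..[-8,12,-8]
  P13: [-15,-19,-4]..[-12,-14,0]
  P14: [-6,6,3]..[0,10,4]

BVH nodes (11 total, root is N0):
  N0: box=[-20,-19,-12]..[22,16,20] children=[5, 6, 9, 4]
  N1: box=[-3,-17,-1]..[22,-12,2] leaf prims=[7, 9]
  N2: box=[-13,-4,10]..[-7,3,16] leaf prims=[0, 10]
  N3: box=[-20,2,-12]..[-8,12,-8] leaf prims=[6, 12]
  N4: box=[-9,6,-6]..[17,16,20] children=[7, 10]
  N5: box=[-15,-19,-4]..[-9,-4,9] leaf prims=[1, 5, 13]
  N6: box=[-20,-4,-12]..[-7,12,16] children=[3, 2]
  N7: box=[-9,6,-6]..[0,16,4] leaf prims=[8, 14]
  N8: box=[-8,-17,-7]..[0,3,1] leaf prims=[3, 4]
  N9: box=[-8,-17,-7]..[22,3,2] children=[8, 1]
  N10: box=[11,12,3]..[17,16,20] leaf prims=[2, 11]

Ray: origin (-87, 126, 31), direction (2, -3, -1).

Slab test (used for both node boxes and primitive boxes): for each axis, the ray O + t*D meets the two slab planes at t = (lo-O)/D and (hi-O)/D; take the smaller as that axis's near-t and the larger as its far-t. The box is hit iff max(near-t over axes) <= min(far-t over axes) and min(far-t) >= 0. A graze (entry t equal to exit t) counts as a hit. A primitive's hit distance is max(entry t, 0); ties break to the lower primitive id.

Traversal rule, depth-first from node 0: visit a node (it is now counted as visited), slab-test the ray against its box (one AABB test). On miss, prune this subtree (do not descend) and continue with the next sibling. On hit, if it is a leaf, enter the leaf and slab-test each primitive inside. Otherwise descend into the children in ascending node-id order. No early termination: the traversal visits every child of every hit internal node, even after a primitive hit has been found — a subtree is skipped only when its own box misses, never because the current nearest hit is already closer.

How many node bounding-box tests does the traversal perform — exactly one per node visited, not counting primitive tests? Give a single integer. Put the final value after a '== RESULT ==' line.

Trace the traversal:
N0 x:[67/2,109/2] y:[110/3,145/3] z:[11,43] -> hit [110/3,43], descend [4, 5, 6, 9]
  N4 x:[39,52] y:[110/3,40] z:[11,37] -> miss, prune
  N5 x:[36,39] y:[130/3,145/3] z:[22,35] -> miss, prune
  N6 x:[67/2,40] y:[38,130/3] z:[15,43] -> hit [38,40], descend [2, 3]
    N2 x:[37,40] y:[41,130/3] z:[15,21] -> miss, prune
    N3 x:[67/2,79/2] y:[38,124/3] z:[39,43] -> hit [39,79/2] leaf, test {P6(miss), P12@t=39}
  N9 x:[79/2,109/2] y:[41,143/3] z:[29,38] -> miss, prune

order=[0, 4, 5, 6, 2, 3, 9]  |boxes|=7  |leaves|=1  hit=P12

== RESULT ==
7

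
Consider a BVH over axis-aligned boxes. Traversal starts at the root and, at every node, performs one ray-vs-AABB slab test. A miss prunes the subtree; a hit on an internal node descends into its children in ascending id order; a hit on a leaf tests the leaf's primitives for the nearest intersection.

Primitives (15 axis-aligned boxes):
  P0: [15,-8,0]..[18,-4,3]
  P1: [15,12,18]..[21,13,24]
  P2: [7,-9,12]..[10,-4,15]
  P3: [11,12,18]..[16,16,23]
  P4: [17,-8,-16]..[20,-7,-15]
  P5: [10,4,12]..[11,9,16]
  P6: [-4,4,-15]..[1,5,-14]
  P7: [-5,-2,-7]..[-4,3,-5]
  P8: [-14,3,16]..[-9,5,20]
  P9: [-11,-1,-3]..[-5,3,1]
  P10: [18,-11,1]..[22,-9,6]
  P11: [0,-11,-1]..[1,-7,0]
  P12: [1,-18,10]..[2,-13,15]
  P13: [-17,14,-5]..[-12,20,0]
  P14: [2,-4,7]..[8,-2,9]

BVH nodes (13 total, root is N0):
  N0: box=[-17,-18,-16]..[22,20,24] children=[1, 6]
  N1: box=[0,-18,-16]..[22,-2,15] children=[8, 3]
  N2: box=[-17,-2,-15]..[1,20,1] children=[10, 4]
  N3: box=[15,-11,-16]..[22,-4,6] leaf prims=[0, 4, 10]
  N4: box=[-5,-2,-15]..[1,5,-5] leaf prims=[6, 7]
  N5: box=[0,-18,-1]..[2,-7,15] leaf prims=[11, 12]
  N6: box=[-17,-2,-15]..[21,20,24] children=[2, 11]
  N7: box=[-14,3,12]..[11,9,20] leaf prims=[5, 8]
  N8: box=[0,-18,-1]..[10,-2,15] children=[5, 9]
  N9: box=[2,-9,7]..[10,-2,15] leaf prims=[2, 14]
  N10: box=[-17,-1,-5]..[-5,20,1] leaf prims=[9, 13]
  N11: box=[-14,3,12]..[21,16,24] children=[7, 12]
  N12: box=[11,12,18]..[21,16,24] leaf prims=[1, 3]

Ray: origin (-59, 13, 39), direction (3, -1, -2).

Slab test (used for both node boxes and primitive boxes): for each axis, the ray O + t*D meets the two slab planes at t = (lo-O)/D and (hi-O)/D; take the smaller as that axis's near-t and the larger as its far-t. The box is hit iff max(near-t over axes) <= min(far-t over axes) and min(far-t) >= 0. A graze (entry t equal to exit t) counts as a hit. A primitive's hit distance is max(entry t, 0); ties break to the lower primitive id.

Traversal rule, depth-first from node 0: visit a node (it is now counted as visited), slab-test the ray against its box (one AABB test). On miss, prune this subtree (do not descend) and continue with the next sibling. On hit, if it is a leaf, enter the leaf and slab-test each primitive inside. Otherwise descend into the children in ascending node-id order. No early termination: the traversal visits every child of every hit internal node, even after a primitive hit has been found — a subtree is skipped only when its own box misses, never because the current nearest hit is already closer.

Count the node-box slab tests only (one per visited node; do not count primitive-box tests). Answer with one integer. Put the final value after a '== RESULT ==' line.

Traverse from the root:
N0 x:[14,27] y:[-7,31] z:[15/2,55/2] -> hit [14,27], descend [1, 6]
  N1 x:[59/3,27] y:[15,31] z:[12,55/2] -> hit [59/3,27], descend [3, 8]
    N3 x:[74/3,27] y:[17,24] z:[33/2,55/2] -> miss, prune
    N8 x:[59/3,23] y:[15,31] z:[12,20] -> hit [59/3,20], descend [5, 9]
      N5 x:[59/3,61/3] y:[20,31] z:[12,20] -> hit [20,20] leaf, test {P11@t=20, P12(miss)}
      N9 x:[61/3,23] y:[15,22] z:[12,16] -> miss, prune
  N6 x:[14,80/3] y:[-7,15] z:[15/2,27] -> hit [14,15], descend [2, 11]
    N2 x:[14,20] y:[-7,15] z:[19,27] -> miss, prune
    N11 x:[15,80/3] y:[-3,10] z:[15/2,27/2] -> miss, prune

order=[0, 1, 3, 8, 5, 9, 6, 2, 11]  |boxes|=9  |leaves|=1  hit=P11

== RESULT ==
9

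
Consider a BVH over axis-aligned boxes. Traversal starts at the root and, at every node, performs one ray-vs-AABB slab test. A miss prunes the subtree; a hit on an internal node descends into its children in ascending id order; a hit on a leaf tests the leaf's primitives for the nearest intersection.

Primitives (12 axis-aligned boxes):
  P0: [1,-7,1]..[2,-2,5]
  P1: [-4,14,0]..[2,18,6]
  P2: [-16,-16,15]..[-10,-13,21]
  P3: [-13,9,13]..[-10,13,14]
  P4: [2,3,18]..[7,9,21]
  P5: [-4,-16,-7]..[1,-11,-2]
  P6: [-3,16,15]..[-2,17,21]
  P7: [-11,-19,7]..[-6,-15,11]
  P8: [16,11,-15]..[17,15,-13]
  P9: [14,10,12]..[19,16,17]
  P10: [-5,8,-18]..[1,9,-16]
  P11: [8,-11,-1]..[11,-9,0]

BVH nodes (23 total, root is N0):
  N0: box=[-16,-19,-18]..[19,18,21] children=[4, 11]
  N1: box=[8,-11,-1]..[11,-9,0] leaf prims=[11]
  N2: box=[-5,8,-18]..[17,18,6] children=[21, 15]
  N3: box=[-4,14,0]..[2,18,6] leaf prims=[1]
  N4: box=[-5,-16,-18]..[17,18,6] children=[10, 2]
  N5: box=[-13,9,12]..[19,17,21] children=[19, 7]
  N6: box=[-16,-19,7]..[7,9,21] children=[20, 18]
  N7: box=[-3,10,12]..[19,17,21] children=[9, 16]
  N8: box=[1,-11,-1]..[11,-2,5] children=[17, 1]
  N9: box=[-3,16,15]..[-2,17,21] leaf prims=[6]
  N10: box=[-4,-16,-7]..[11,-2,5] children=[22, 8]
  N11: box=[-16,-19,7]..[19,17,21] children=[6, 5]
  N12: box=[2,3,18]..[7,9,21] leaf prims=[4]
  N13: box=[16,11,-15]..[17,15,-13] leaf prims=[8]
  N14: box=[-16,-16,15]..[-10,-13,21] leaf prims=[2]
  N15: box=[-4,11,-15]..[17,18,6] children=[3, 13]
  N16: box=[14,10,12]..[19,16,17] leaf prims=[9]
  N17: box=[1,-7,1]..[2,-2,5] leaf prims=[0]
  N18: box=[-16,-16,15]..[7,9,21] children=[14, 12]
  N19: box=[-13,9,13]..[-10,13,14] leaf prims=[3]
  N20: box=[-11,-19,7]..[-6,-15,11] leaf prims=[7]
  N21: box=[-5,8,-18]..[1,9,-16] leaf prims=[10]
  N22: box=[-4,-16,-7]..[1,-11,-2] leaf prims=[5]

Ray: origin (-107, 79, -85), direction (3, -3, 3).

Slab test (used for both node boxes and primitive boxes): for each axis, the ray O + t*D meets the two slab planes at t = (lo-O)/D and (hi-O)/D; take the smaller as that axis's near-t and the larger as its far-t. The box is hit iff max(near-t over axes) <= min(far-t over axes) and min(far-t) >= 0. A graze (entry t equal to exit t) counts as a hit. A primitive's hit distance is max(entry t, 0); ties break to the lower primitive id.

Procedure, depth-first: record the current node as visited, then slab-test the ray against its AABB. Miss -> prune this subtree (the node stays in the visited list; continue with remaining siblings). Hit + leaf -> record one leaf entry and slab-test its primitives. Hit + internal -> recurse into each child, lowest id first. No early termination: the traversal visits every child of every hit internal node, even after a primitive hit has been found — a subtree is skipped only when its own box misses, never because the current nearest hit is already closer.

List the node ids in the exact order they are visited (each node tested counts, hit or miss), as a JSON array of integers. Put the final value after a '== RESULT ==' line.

Traverse from the root:
N0 x:[91/3,42] y:[61/3,98/3] z:[67/3,106/3] -> hit [91/3,98/3], descend [4, 11]
  N4 x:[34,124/3] y:[61/3,95/3] z:[67/3,91/3] -> miss, prune
  N11 x:[91/3,42] y:[62/3,98/3] z:[92/3,106/3] -> hit [92/3,98/3], descend [5, 6]
    N5 x:[94/3,42] y:[62/3,70/3] z:[97/3,106/3] -> miss, prune
    N6 x:[91/3,38] y:[70/3,98/3] z:[92/3,106/3] -> hit [92/3,98/3], descend [18, 20]
      N18 x:[91/3,38] y:[70/3,95/3] z:[100/3,106/3] -> miss, prune
      N20 x:[32,101/3] y:[94/3,98/3] z:[92/3,32] -> hit [32,32] leaf, test {P7@t=32}

Summary -> nodes [0, 4, 11, 5, 6, 18, 20]; box-tests=7; leaf-entries=1; first=P7

== RESULT ==
[0, 4, 11, 5, 6, 18, 20]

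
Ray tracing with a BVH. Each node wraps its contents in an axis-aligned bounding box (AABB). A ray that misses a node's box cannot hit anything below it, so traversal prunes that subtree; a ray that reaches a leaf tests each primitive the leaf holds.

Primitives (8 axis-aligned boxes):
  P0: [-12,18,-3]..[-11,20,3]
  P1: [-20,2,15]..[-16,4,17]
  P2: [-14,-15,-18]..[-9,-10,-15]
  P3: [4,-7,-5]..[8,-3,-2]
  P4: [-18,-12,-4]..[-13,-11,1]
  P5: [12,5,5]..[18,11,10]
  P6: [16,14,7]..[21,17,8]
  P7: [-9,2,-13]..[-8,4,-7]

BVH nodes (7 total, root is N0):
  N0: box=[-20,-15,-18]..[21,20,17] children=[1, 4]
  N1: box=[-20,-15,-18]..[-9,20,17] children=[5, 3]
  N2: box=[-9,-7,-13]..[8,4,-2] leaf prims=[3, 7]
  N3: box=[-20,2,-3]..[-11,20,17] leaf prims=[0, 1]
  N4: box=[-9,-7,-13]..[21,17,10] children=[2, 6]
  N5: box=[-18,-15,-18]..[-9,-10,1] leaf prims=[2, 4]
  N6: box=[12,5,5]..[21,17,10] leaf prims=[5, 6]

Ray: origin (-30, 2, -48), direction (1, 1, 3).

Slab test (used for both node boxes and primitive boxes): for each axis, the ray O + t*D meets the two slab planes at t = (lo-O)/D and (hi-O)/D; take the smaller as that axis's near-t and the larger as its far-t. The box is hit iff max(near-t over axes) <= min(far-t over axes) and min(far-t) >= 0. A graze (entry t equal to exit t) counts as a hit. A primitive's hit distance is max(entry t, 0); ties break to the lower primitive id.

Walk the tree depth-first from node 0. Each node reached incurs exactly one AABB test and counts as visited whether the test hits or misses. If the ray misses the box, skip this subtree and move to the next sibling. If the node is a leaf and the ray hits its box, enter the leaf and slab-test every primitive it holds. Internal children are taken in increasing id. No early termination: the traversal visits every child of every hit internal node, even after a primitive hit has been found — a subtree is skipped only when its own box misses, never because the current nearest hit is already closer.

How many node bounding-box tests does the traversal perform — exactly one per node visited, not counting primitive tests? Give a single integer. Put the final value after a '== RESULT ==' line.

Walk:
N0 x:[10,51] y:[-17,18] z:[10,65/3] -> hit [10,18], descend [1, 4]
  N1 x:[10,21] y:[-17,18] z:[10,65/3] -> hit [10,18], descend [3, 5]
    N3 x:[10,19] y:[0,18] z:[15,65/3] -> hit [15,18] leaf, test {P0(miss), P1(miss)}
    N5 x:[12,21] y:[-17,-12] z:[10,49/3] -> miss, prune
  N4 x:[21,51] y:[-9,15] z:[35/3,58/3] -> miss, prune

Visited [0, 1, 3, 5, 4]. Tests: 5 box, 1 leaf. Nearest: miss.

== RESULT ==
5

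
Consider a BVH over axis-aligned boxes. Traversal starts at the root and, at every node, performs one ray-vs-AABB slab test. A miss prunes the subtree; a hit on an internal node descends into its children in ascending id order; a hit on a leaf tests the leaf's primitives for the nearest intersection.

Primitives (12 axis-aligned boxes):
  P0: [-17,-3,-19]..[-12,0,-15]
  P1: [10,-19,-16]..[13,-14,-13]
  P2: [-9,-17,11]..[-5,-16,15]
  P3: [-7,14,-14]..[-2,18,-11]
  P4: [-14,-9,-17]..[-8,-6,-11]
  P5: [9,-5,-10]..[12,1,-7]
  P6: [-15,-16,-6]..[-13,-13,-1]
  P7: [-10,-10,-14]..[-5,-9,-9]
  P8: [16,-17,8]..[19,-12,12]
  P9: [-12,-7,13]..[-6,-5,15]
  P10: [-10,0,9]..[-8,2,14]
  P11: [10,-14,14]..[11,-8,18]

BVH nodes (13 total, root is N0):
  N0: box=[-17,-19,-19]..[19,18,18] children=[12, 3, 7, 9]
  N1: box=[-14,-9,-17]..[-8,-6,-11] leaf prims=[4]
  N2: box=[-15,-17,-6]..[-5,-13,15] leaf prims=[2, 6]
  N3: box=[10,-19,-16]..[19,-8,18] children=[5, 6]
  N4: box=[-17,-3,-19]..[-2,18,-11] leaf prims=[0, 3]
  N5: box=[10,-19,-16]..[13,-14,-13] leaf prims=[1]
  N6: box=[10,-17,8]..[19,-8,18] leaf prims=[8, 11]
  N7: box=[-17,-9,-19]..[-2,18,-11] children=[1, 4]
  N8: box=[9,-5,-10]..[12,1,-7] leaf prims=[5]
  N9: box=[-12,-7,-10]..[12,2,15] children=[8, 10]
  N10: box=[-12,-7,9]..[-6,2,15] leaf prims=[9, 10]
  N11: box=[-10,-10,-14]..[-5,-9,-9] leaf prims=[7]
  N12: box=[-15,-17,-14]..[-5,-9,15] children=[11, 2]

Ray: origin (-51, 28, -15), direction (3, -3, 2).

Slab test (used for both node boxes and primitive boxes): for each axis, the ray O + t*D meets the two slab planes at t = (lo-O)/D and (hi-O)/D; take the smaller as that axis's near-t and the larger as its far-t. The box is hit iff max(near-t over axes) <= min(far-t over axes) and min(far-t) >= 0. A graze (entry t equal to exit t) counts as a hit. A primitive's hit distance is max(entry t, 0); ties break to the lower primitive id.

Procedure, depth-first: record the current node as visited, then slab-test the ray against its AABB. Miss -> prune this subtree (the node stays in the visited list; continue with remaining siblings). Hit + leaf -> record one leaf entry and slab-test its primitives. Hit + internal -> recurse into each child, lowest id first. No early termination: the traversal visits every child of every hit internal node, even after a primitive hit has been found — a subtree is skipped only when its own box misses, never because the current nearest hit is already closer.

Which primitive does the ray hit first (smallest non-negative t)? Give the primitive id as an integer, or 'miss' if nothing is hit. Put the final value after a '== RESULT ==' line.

Walk:
N0 x:[34/3,70/3] y:[10/3,47/3] z:[-2,33/2] -> hit [34/3,47/3], descend [3, 7, 9, 12]
  N3 x:[61/3,70/3] y:[12,47/3] z:[-1/2,33/2] -> miss, prune
  N7 x:[34/3,49/3] y:[10/3,37/3] z:[-2,2] -> miss, prune
  N9 x:[13,21] y:[26/3,35/3] z:[5/2,15] -> miss, prune
  N12 x:[12,46/3] y:[37/3,15] z:[1/2,15] -> hit [37/3,15], descend [2, 11]
    N2 x:[12,46/3] y:[41/3,15] z:[9/2,15] -> hit [41/3,15] leaf, test {P2@t=44/3, P6(miss)}
    N11 x:[41/3,46/3] y:[37/3,38/3] z:[1/2,3] -> miss, prune

Visited [0, 3, 7, 9, 12, 2, 11]. Tests: 7 box, 1 leaf. Nearest: P2.

== RESULT ==
2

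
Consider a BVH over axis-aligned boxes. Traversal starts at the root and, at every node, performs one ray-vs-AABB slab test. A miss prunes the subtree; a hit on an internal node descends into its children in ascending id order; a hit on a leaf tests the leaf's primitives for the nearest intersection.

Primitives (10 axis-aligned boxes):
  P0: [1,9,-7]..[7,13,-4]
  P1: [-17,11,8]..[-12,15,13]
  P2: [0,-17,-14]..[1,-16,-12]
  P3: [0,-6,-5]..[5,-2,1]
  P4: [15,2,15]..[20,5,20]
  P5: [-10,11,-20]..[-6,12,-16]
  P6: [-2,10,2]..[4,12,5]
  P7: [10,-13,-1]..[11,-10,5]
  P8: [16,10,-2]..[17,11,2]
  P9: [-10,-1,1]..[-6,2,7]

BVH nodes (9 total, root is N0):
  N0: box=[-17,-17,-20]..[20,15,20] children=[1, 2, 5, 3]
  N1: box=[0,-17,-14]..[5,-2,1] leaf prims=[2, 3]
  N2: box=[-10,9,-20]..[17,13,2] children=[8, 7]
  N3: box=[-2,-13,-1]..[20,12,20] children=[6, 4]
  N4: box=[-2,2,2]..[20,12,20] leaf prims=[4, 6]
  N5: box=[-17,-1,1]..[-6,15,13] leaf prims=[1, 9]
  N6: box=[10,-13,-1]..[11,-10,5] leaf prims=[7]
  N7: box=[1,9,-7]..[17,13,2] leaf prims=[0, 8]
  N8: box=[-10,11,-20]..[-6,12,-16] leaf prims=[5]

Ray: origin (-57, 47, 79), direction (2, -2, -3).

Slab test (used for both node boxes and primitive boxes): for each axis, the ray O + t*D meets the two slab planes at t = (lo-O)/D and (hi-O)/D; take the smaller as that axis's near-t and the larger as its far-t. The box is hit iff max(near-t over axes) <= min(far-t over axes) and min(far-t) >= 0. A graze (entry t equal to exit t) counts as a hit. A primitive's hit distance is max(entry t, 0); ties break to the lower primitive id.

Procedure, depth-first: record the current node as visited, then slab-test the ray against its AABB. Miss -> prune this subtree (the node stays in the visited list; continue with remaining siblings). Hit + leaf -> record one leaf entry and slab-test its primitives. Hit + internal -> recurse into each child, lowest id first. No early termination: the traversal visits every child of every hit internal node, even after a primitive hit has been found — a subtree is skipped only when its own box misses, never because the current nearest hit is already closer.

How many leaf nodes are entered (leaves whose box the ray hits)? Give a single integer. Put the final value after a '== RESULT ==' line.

Trace the traversal:
N0 x:[20,77/2] y:[16,32] z:[59/3,33] -> hit [20,32], descend [1, 2, 3, 5]
  N1 x:[57/2,31] y:[49/2,32] z:[26,31] -> hit [57/2,31] leaf, test {P2(miss), P3(miss)}
  N2 x:[47/2,37] y:[17,19] z:[77/3,33] -> miss, prune
  N3 x:[55/2,77/2] y:[35/2,30] z:[59/3,80/3] -> miss, prune
  N5 x:[20,51/2] y:[16,24] z:[22,26] -> hit [22,24] leaf, test {P1(miss), P9@t=24}

Visited [0, 1, 2, 3, 5]. Tests: 5 box, 2 leaf. Nearest: P9.

== RESULT ==
2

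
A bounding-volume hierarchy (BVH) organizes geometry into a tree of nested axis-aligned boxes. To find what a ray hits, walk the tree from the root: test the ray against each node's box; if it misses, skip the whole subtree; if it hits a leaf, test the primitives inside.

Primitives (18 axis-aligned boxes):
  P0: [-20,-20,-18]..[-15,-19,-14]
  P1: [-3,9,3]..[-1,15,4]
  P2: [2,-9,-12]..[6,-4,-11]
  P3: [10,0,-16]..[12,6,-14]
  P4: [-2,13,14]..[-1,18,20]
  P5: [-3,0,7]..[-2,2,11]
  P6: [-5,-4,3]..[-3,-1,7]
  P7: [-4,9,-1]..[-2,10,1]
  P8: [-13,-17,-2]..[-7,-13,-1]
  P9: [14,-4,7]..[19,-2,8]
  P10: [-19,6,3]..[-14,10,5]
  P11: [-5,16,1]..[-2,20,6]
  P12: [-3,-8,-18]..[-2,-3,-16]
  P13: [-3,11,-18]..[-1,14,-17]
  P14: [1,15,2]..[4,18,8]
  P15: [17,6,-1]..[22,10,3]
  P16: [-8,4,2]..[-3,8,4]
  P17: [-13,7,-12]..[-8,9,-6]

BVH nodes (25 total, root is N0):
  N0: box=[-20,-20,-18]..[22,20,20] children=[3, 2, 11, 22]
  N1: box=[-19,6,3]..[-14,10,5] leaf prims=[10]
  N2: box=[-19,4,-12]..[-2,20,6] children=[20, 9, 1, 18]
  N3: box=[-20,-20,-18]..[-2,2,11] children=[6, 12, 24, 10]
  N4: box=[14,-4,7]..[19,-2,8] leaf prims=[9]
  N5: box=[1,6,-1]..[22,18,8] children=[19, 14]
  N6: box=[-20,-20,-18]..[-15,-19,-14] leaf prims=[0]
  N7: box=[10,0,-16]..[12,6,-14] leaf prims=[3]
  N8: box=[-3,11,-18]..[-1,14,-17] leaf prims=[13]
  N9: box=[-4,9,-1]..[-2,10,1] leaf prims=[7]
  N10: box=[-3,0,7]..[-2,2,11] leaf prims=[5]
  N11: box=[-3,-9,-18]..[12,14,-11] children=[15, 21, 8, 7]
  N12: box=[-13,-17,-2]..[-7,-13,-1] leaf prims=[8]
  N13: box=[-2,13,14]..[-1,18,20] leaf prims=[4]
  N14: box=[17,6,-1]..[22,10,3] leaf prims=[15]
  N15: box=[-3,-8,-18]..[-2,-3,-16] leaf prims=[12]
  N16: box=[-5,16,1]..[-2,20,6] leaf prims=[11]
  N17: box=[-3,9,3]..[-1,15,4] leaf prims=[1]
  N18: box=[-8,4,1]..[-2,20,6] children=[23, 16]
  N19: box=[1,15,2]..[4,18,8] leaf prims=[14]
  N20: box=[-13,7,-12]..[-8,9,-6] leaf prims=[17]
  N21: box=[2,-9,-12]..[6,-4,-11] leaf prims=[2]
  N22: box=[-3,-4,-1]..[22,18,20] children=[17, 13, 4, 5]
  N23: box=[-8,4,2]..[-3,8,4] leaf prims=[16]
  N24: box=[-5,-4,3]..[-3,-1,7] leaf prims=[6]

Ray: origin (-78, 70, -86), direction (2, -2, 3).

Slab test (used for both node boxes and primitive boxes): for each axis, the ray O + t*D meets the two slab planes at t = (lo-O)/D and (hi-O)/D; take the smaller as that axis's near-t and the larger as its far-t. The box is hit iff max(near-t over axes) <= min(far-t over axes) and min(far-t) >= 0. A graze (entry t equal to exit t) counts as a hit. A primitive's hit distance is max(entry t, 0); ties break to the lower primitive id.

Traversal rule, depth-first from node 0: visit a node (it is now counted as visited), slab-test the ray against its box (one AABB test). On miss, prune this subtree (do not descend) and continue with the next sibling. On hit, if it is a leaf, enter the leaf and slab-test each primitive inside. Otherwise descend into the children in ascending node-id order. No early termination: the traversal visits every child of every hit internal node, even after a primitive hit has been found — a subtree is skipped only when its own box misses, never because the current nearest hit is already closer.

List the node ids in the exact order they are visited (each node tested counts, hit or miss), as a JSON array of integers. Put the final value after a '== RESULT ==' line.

Walk:
N0 x:[29,50] y:[25,45] z:[68/3,106/3] -> hit [29,106/3], descend [2, 3, 11, 22]
  N2 x:[59/2,38] y:[25,33] z:[74/3,92/3] -> hit [59/2,92/3], descend [1, 9, 18, 20]
    N1 x:[59/2,32] y:[30,32] z:[89/3,91/3] -> hit [30,91/3] leaf, test {P10@t=30}
    N9 x:[37,38] y:[30,61/2] z:[85/3,29] -> miss, prune
    N18 x:[35,38] y:[25,33] z:[29,92/3] -> miss, prune
    N20 x:[65/2,35] y:[61/2,63/2] z:[74/3,80/3] -> miss, prune
  N3 x:[29,38] y:[34,45] z:[68/3,97/3] -> miss, prune
  N11 x:[75/2,45] y:[28,79/2] z:[68/3,25] -> miss, prune
  N22 x:[75/2,50] y:[26,37] z:[85/3,106/3] -> miss, prune

Visited [0, 2, 1, 9, 18, 20, 3, 11, 22]. Tests: 9 box, 1 leaf. Nearest: P10.

== RESULT ==
[0, 2, 1, 9, 18, 20, 3, 11, 22]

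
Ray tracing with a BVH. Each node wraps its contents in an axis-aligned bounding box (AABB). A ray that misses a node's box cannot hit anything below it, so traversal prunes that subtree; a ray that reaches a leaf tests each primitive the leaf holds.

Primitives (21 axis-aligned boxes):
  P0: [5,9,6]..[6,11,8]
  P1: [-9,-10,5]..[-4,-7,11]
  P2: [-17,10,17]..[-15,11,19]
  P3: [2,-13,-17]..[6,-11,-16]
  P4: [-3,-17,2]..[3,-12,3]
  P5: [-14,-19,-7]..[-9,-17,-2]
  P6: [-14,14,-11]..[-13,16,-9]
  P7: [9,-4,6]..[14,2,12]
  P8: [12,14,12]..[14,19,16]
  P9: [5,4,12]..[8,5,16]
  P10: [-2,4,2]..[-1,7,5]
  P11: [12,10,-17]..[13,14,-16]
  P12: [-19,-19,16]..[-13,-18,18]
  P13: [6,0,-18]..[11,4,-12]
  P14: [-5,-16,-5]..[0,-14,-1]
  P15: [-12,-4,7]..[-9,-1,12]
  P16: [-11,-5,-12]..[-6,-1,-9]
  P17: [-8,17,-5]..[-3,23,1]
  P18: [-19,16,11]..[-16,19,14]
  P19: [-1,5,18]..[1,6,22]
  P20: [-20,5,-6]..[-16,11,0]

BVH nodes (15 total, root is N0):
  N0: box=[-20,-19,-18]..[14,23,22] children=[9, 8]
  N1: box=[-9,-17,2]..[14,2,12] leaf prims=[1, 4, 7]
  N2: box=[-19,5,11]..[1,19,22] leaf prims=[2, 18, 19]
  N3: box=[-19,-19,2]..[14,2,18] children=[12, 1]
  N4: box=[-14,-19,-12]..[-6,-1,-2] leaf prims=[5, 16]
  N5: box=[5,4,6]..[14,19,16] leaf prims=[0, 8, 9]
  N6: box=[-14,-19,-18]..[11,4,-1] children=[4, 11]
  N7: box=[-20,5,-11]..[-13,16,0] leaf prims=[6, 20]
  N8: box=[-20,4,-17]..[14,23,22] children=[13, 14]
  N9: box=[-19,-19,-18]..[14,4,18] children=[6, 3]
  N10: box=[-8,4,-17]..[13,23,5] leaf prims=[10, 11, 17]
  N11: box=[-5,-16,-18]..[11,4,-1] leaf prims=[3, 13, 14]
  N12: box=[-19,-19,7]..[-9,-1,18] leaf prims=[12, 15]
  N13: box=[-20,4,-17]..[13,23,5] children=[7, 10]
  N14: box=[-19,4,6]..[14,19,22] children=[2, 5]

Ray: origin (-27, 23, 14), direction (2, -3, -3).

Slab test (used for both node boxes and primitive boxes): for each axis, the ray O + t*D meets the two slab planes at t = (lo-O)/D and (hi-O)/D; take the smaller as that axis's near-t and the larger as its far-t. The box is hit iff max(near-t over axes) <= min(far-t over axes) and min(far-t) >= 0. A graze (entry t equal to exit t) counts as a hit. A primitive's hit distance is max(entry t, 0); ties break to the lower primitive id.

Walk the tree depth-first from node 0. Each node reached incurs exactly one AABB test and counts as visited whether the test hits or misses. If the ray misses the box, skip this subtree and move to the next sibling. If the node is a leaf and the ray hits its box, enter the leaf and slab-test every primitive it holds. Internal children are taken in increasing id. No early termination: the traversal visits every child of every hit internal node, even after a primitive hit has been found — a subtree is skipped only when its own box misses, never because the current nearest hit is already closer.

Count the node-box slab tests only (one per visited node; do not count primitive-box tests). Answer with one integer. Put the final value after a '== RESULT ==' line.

Traverse from the root:
N0 x:[7/2,41/2] y:[0,14] z:[-8/3,32/3] -> hit [7/2,32/3], descend [8, 9]
  N8 x:[7/2,41/2] y:[0,19/3] z:[-8/3,31/3] -> hit [7/2,19/3], descend [13, 14]
    N13 x:[7/2,20] y:[0,19/3] z:[3,31/3] -> hit [7/2,19/3], descend [7, 10]
      N7 x:[7/2,7] y:[7/3,6] z:[14/3,25/3] -> hit [14/3,6] leaf, test {P6(miss), P20@t=14/3}
      N10 x:[19/2,20] y:[0,19/3] z:[3,31/3] -> miss, prune
    N14 x:[4,41/2] y:[4/3,19/3] z:[-8/3,8/3] -> miss, prune
  N9 x:[4,41/2] y:[19/3,14] z:[-4/3,32/3] -> hit [19/3,32/3], descend [3, 6]
    N3 x:[4,41/2] y:[7,14] z:[-4/3,4] -> miss, prune
    N6 x:[13/2,19] y:[19/3,14] z:[5,32/3] -> hit [13/2,32/3], descend [4, 11]
      N4 x:[13/2,21/2] y:[8,14] z:[16/3,26/3] -> hit [8,26/3] leaf, test {P5(miss), P16@t=8}
      N11 x:[11,19] y:[19/3,13] z:[5,32/3] -> miss, prune

11 AABB tests over nodes [0, 8, 13, 7, 10, 14, 9, 3, 6, 4, 11]; 2 leaves entered; closest P20.

== RESULT ==
11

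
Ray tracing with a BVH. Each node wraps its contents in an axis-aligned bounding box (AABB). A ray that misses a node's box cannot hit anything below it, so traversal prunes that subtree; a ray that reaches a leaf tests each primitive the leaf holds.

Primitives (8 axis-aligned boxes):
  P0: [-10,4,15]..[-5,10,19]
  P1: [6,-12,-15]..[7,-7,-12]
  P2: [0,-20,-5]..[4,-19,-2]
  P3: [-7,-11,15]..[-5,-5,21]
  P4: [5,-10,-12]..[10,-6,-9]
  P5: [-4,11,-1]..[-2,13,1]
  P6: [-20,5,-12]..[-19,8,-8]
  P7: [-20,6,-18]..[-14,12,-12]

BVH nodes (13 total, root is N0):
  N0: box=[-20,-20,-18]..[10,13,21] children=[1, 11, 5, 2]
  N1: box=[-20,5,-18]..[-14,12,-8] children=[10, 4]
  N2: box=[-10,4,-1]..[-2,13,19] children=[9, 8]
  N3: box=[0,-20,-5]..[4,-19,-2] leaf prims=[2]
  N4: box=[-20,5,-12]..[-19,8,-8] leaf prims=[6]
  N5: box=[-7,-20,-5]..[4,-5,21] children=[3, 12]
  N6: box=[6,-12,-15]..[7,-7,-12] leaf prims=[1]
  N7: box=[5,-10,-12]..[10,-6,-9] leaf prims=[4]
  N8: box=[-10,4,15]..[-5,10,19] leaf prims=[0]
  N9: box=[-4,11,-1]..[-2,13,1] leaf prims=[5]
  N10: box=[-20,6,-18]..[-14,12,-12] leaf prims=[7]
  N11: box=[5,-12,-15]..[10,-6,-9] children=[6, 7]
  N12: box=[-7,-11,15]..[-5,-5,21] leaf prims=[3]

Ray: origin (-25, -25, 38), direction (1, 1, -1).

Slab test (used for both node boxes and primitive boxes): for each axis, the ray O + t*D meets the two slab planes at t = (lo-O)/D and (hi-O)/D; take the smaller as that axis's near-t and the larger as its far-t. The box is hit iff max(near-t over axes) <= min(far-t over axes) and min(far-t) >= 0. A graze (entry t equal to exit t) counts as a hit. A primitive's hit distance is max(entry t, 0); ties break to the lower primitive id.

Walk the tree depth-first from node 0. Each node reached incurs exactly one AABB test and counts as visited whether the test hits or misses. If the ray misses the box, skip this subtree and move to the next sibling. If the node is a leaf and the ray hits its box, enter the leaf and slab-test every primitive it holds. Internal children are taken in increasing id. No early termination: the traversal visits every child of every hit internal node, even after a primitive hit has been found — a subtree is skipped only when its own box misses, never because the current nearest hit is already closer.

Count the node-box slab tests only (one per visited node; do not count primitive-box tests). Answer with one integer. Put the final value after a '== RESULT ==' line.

Traverse from the root:
N0 x:[5,35] y:[5,38] z:[17,56] -> hit [17,35], descend [1, 2, 5, 11]
  N1 x:[5,11] y:[30,37] z:[46,56] -> miss, prune
  N2 x:[15,23] y:[29,38] z:[19,39] -> miss, prune
  N5 x:[18,29] y:[5,20] z:[17,43] -> hit [18,20], descend [3, 12]
    N3 x:[25,29] y:[5,6] z:[40,43] -> miss, prune
    N12 x:[18,20] y:[14,20] z:[17,23] -> hit [18,20] leaf, test {P3@t=18}
  N11 x:[30,35] y:[13,19] z:[47,53] -> miss, prune

Summary -> nodes [0, 1, 2, 5, 3, 12, 11]; box-tests=7; leaf-entries=1; first=P3

== RESULT ==
7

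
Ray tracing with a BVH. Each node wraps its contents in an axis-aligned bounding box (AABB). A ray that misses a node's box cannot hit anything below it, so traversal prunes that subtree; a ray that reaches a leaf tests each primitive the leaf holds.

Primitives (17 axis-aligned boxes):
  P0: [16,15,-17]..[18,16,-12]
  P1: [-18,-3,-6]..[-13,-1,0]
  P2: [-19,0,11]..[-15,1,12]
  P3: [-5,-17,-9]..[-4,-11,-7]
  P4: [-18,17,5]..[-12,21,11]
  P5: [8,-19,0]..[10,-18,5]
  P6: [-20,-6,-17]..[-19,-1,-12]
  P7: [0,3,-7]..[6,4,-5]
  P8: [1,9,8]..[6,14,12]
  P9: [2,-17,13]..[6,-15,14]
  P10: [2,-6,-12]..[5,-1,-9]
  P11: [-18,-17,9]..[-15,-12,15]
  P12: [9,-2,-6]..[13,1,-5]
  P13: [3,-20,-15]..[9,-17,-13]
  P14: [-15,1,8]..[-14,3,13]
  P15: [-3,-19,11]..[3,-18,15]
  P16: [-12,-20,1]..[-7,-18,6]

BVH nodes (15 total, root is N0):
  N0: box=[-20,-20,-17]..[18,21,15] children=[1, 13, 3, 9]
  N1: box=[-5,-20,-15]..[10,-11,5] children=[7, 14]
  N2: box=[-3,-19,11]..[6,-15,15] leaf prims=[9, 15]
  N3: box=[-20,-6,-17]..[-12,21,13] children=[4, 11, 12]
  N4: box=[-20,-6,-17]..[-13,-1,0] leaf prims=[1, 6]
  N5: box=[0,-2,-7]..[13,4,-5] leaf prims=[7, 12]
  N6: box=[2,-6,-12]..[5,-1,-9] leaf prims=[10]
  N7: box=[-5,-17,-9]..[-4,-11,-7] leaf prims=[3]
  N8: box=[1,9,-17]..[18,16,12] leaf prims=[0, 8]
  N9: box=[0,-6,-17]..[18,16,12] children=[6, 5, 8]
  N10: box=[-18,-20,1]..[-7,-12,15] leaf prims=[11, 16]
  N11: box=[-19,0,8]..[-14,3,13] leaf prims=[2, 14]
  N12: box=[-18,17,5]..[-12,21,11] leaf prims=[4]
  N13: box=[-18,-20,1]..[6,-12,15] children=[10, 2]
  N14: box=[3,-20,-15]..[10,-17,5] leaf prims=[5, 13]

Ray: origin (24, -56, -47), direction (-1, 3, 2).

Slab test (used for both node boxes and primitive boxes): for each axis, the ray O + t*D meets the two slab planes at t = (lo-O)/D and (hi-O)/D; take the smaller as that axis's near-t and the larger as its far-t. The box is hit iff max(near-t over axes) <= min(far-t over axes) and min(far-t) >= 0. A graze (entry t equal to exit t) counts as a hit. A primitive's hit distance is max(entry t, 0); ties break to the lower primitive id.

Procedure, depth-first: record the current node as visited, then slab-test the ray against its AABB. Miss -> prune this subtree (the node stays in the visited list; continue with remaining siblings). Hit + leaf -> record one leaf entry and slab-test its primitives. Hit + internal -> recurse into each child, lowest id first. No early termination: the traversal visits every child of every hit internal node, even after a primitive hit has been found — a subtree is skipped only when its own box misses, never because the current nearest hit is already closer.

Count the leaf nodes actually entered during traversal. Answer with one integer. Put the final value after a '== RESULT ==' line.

Walk:
N0 x:[6,44] y:[12,77/3] z:[15,31] -> hit [15,77/3], descend [1, 3, 9, 13]
  N1 x:[14,29] y:[12,15] z:[16,26] -> miss, prune
  N3 x:[36,44] y:[50/3,77/3] z:[15,30] -> miss, prune
  N9 x:[6,24] y:[50/3,24] z:[15,59/2] -> hit [50/3,24], descend [5, 6, 8]
    N5 x:[11,24] y:[18,20] z:[20,21] -> hit [20,20] leaf, test {P7@t=20, P12(miss)}
    N6 x:[19,22] y:[50/3,55/3] z:[35/2,19] -> miss, prune
    N8 x:[6,23] y:[65/3,24] z:[15,59/2] -> hit [65/3,23] leaf, test {P0(miss), P8(miss)}
  N13 x:[18,42] y:[12,44/3] z:[24,31] -> miss, prune

order=[0, 1, 3, 9, 5, 6, 8, 13]  |boxes|=8  |leaves|=2  hit=P7

== RESULT ==
2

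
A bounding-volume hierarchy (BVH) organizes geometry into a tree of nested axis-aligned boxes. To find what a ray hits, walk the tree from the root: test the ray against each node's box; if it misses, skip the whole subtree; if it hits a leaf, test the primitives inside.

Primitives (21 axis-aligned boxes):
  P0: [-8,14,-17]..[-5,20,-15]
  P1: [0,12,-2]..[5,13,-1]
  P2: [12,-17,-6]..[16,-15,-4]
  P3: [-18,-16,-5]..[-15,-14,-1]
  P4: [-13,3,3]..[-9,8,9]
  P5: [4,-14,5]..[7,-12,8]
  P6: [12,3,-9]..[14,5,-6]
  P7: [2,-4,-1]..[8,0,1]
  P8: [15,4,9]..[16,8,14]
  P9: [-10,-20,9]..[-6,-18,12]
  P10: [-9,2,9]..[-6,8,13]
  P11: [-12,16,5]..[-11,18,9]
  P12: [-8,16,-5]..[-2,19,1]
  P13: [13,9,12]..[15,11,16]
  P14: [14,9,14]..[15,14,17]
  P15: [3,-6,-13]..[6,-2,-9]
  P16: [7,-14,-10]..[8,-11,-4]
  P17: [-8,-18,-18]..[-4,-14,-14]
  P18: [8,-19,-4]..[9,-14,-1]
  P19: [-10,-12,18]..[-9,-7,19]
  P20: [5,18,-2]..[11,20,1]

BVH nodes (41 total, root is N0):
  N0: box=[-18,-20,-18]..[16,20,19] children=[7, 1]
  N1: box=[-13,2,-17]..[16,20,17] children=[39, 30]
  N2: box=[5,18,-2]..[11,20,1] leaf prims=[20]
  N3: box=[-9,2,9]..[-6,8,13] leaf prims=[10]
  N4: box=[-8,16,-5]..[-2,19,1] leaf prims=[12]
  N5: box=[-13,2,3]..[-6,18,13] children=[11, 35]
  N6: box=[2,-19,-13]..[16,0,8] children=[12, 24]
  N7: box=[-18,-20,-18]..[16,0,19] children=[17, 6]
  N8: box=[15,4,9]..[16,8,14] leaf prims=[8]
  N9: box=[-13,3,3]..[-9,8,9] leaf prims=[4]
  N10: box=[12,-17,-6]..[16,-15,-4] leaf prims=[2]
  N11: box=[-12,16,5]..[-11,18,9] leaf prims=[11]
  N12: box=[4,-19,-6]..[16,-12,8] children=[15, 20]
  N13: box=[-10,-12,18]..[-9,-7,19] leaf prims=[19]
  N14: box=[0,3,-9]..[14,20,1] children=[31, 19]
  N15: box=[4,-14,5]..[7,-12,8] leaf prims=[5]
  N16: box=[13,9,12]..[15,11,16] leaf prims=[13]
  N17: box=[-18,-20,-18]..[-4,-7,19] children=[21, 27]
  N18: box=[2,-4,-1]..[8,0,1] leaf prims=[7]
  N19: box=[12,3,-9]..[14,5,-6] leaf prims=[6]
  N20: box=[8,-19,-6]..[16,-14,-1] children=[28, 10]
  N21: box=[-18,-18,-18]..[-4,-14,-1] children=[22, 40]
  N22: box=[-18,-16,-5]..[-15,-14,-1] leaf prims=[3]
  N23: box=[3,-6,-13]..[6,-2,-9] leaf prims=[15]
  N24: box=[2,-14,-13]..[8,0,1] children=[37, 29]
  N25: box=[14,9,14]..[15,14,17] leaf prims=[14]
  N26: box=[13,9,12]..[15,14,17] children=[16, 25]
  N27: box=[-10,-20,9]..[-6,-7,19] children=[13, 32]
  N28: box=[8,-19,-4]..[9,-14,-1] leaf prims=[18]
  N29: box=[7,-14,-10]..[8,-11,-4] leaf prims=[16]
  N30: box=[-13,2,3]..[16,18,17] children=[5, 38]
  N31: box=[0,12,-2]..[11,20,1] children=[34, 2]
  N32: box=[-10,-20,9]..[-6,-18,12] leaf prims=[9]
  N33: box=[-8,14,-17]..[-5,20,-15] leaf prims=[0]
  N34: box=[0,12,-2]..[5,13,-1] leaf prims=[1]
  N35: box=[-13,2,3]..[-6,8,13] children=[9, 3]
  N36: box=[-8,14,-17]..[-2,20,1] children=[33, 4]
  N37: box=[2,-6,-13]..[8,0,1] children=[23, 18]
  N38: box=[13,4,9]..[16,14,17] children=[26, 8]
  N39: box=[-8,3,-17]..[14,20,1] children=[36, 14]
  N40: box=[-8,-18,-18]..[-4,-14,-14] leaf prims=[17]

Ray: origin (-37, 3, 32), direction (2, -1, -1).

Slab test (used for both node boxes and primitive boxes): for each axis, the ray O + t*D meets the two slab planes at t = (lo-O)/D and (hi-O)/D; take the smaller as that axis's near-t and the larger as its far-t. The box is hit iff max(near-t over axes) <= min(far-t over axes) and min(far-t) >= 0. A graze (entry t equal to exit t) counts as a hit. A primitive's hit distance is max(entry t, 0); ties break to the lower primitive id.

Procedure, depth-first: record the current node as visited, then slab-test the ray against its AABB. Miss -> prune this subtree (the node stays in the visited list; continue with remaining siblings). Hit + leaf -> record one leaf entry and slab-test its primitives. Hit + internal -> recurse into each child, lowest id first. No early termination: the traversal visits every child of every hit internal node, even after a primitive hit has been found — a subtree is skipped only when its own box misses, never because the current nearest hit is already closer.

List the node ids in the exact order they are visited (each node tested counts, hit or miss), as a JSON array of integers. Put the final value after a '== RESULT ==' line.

Trace the traversal:
N0 x:[19/2,53/2] y:[-17,23] z:[13,50] -> hit [13,23], descend [1, 7]
  N1 x:[12,53/2] y:[-17,1] z:[15,49] -> miss, prune
  N7 x:[19/2,53/2] y:[3,23] z:[13,50] -> hit [13,23], descend [6, 17]
    N6 x:[39/2,53/2] y:[3,22] z:[24,45] -> miss, prune
    N17 x:[19/2,33/2] y:[10,23] z:[13,50] -> hit [13,33/2], descend [21, 27]
      N21 x:[19/2,33/2] y:[17,21] z:[33,50] -> miss, prune
      N27 x:[27/2,31/2] y:[10,23] z:[13,23] -> hit [27/2,31/2], descend [13, 32]
        N13 x:[27/2,14] y:[10,15] z:[13,14] -> hit [27/2,14] leaf, test {P19@t=27/2}
        N32 x:[27/2,31/2] y:[21,23] z:[20,23] -> miss, prune

Visited [0, 1, 7, 6, 17, 21, 27, 13, 32]. Tests: 9 box, 1 leaf. Nearest: P19.

== RESULT ==
[0, 1, 7, 6, 17, 21, 27, 13, 32]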